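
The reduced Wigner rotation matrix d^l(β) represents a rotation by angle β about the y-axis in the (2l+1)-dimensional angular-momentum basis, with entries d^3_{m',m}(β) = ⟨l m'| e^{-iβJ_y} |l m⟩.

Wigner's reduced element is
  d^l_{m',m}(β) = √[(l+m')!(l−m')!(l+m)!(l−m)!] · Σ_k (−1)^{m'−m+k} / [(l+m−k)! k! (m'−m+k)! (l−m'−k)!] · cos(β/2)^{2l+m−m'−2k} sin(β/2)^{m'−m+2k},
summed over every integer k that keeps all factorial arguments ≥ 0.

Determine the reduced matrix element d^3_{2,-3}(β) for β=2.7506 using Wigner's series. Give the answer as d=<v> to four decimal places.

d^3_{2,-3}(β=2.7506) via Wigner's sum:
Half-angle: c=0.194253, s=0.980951. N=√(120·1·1·720)=293.938769
k∈{0} keeps every argument non-negative
  k=0: (−1)^5·293.9388/(120)·0.1943^1·0.9810^5 = -0.432197
d^3_{2,-3}(2.7506) = -0.432197

d=-0.4322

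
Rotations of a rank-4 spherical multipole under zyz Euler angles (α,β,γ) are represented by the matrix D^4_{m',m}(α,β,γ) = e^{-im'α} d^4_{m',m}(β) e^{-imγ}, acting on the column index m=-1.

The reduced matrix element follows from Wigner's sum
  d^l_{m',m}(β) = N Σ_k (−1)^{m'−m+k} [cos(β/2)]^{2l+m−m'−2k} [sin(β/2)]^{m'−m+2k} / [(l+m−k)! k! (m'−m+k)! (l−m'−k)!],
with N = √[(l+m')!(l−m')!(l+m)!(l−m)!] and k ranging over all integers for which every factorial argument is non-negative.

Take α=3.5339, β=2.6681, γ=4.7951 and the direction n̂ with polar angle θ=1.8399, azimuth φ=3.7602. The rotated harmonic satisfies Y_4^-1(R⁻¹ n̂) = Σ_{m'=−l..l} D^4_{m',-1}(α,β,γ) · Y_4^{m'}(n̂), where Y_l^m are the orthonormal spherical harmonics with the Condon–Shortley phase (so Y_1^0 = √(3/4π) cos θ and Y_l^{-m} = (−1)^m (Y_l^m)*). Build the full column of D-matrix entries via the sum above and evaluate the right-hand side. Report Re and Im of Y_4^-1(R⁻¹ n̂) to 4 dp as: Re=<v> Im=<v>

Re=-0.0083 Im=0.0209

Need the full column D^4_{m',-1} for m'=−4..4 at α=3.5339, β=2.6681, γ=4.7951.
cos(β/2)=0.234541, sin(β/2)=0.972106
d^4_{-4,-1}: single k=3 term ⇒ +0.004879;  D = +0.004863+0.000395i
d^4_{-3,-1}: k∈[2..3] ⇒ +0.001249 -0.035748 = -0.034499;  D = +0.032842-0.010562i
d^4_{-2,-1}: k∈[1..3] ⇒ +0.000161 -0.013831 +0.158394 = +0.144725;  D = +0.110367-0.093618i
d^4_{-1,-1}: k∈[0..3] ⇒ +0.000009 -0.002360 +0.081068 -0.464216 = -0.385498;  D = +0.176309-0.342817i
d^4_{0,-1}: k∈[0..3] ⇒ -0.000170 +0.017494 -0.300532 +0.860458 = +0.577251;  D = +0.047691-0.575277i
d^4_{1,-1}: k∈[0..3] ⇒ +0.001573 -0.081068 +0.696323 -0.797462 = -0.180633;  D = -0.055034-0.172046i
d^4_{2,-1}: k∈[0..2] ⇒ -0.009220 +0.237592 -0.816302 = -0.587931;  D = +0.379611+0.448953i
d^4_{3,-1}: k∈[0..1] ⇒ +0.035748 -0.368460 = -0.332712;  D = -0.295637-0.152631i
d^4_{4,-1}: single k=0 term ⇒ -0.083814;  D = +0.083517+0.007055i
Y_4^{m'}(θ=1.8399,φ=3.7602) and Σ D·Y over m':
  (+0.0049+0.0004i)·(-0.3002-0.2365i)  (+0.0328-0.0106i)·(-0.0838-0.2861i)  (+0.1104-0.0936i)·(-0.0514+0.1484i)  (+0.1763-0.3428i)·(-0.2475+0.1762i)  (+0.0477-0.5753i)·(+0.1115+0.0000i)  (-0.0550-0.1720i)·(+0.2475+0.1762i)  (+0.3796+0.4490i)·(-0.0514-0.1484i)  (-0.2956-0.1526i)·(+0.0838-0.2861i)  (+0.0835+0.0071i)·(-0.3002+0.2365i)
Y_4^-1(R⁻¹ n̂) = -0.008253+0.020873i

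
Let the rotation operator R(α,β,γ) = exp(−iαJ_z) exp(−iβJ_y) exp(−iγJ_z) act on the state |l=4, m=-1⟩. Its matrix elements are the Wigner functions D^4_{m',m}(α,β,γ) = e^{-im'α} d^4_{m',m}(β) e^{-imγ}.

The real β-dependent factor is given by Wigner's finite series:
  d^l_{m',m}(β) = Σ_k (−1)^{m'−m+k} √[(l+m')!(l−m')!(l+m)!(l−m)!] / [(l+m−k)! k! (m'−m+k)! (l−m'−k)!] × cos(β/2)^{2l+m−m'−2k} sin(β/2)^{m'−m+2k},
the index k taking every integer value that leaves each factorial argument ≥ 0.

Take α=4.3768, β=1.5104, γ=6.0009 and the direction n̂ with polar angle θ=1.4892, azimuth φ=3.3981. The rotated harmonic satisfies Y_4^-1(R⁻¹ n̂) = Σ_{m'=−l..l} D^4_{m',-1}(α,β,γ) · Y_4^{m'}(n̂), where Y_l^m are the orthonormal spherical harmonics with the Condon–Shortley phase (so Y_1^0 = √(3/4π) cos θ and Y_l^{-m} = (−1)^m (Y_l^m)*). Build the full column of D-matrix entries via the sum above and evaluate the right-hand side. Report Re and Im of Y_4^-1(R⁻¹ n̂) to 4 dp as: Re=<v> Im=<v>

Re=-0.0393 Im=-0.1720

Need the full column D^4_{m',-1} for m'=−4..4 at α=4.3768, β=1.5104, γ=6.0009.
cos(β/2)=0.728134, sin(β/2)=0.685434
d^4_{-4,-1}: single k=3 term ⇒ +0.493230;  D = -0.026545-0.492515i
d^4_{-3,-1}: k∈[2..3] ⇒ +0.555740 -0.820784 = -0.265044;  D = -0.254594-0.073691i
d^4_{-2,-1}: k∈[1..3] ⇒ +0.315561 -1.398176 +0.825998 = -0.256617;  D = +0.148546-0.209252i
d^4_{-1,-1}: k∈[0..3] ⇒ +0.079012 -1.050250 +1.861363 -0.549817 = +0.340308;  D = -0.197142-0.277389i
d^4_{0,-1}: k∈[0..3] ⇒ -0.332630 +1.768568 -1.567221 +0.231466 = +0.100183;  D = +0.096218-0.027906i
d^4_{1,-1}: k∈[0..3] ⇒ +0.700166 -1.861363 +0.824726 -0.048722 = -0.385193;  D = +0.020522-0.384646i
d^4_{2,-1}: k∈[0..2] ⇒ -0.932117 +1.238997 -0.219588 = +0.087292;  D = -0.080774-0.033098i
d^4_{3,-1}: k∈[0..1] ⇒ +0.820784 -0.436404 = +0.384380;  D = +0.254747-0.287840i
d^4_{4,-1}: single k=0 term ⇒ -0.437077;  D = -0.213648-0.381302i
Y_4^{m'}(θ=1.4892,φ=3.3981) and Σ D·Y over m':
  (-0.0265-0.4925i)·(+0.2263-0.3735i)  (-0.2546-0.0737i)·(-0.0725+0.0703i)  (+0.1485-0.2093i)·(-0.2761+0.1555i)  (-0.1971-0.2774i)·(+0.1098-0.0288i)  (+0.0962-0.0279i)·(+0.2964+0.0000i)  (+0.0205-0.3846i)·(-0.1098-0.0288i)  (-0.0808-0.0331i)·(-0.2761-0.1555i)  (+0.2547-0.2878i)·(+0.0725+0.0703i)  (-0.2136-0.3813i)·(+0.2263+0.3735i)
Y_4^-1(R⁻¹ n̂) = -0.039285-0.171984i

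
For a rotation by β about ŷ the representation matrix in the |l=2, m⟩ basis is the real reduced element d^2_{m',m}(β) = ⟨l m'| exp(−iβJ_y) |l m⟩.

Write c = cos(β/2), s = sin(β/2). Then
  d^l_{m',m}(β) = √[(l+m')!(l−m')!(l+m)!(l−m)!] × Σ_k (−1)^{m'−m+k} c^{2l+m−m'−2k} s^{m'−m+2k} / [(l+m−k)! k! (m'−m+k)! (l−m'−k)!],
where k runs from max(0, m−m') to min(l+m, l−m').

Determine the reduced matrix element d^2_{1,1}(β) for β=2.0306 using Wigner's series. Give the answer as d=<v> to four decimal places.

d=-0.5250

d^2_{1,1}(β=2.0306) via Wigner's sum:
With c≡cos(β/2)=0.527365 and s≡sin(β/2)=0.849639, N=[6·1·6·1]^{1/2}=6.000000
Admissible k: 0..1 (factorial args all ≥0)
  k=0: (−1)^0·6.0000/(6)·0.5274^4·0.8496^0 = +0.077347
  k=1: (−1)^1·6.0000/(2)·0.5274^2·0.8496^2 = -0.602300
d^2_{1,1}(2.0306) = +0.077347 -0.602300 = -0.524952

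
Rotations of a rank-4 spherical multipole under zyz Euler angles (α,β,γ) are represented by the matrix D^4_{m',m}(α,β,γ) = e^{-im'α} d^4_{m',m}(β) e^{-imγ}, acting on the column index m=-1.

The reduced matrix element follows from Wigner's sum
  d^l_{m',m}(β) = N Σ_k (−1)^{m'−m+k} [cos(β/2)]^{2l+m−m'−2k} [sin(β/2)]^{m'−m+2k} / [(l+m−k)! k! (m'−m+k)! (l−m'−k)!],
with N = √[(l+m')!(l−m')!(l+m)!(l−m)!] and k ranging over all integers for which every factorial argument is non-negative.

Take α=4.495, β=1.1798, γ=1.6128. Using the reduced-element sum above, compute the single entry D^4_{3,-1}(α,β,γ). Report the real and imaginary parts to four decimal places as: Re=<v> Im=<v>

D^4_{3,-1}(4.495,1.1798,1.6128) = e^{-i·3·4.495}·d^4_{3,-1}(1.1798)·e^{-i·-1·1.6128}. Compute d first:
With c≡cos(β/2)=0.830996 and s≡sin(β/2)=0.556278, N=[5040·1·6·120]^{1/2}=1904.940944
k∈{0,1} keeps every argument non-negative
  k=0: (−1)^4·1904.9409/(144)·0.8310^4·0.5563^4 = +0.604064
  k=1: (−1)^5·1904.9409/(240)·0.8310^2·0.5563^6 = -0.162412
d^4_{3,-1}(1.1798) = +0.604064 -0.162412 = +0.441651
Attach z-rotation phases: D = e^{-i(3)(4.495)}·(+0.441651)·e^{-i(-1)(1.6128)} = +0.339446+0.282546i

Re=0.3394 Im=0.2825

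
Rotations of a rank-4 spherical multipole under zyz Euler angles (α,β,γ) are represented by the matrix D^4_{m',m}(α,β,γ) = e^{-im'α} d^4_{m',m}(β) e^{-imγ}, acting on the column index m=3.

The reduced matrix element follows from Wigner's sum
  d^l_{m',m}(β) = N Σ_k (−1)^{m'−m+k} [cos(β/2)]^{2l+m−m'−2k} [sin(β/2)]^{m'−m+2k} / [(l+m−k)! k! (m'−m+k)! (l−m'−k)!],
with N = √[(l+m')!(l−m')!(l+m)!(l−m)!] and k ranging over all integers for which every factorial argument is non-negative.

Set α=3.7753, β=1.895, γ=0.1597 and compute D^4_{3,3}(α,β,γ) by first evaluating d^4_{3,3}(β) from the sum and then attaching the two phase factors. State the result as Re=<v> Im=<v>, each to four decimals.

First d^4_{3,3}(β=1.895), then the phase factors e^{-i(3)α} and e^{-i(3)γ}:
Half-angle: c=0.583715, s=0.811959. N=√(5040·1·5040·1)=5040.000000
k: max(0,(3)−(3))=0 … min(4+(3),4−(3))=1
  k=0: (−1)^0·5040.0000/(5040)·0.5837^8·0.8120^0 = +0.013477
  k=1: (−1)^1·5040.0000/(720)·0.5837^6·0.8120^2 = -0.182545
d^4_{3,3}(1.895) = +0.013477 -0.182545 = -0.169068
Attach z-rotation phases: D = e^{-i(3)(3.7753)}·(-0.169068)·e^{-i(3)(0.1597)} = -0.122387-0.116642i

Re=-0.1224 Im=-0.1166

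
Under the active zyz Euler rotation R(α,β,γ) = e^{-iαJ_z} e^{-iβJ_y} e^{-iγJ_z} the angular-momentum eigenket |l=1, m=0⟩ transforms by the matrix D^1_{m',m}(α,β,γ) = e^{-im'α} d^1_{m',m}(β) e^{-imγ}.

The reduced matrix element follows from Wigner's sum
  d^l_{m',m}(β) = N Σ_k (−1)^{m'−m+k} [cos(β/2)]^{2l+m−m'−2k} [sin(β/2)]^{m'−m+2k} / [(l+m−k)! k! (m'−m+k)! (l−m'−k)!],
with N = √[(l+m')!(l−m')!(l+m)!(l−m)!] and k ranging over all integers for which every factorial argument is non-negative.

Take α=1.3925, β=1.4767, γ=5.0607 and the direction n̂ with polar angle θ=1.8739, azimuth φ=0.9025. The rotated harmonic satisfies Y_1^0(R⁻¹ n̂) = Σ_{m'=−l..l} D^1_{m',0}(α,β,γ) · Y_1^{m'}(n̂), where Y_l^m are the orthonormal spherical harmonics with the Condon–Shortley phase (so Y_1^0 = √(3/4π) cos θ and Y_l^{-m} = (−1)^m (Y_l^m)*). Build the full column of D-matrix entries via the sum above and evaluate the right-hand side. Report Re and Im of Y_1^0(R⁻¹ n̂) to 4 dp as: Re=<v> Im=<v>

Need the full column D^1_{m',0} for m'=−1..1 at α=1.3925, β=1.4767, γ=5.0607.
cos(β/2)=0.739580, sin(β/2)=0.673069
d^1_{-1,0}: single k=1 term ⇒ +0.703979;  D = +0.124853+0.692819i
d^1_{0,0}: k∈[0..1] ⇒ +0.546979 -0.453021 = +0.093958;  D = +0.093958+0.000000i
d^1_{1,0}: single k=0 term ⇒ -0.703979;  D = -0.124853+0.692819i
Y_1^{m'}(θ=1.8739,φ=0.9025) and Σ D·Y over m':
  (+0.1249+0.6928i)·(+0.2043-0.2588i)  (+0.0940+0.0000i)·(-0.1458+0.0000i)  (-0.1249+0.6928i)·(-0.2043-0.2588i)
Y_1^0(R⁻¹ n̂) = +0.395935+0.000000i

Re=0.3959 Im=0.0000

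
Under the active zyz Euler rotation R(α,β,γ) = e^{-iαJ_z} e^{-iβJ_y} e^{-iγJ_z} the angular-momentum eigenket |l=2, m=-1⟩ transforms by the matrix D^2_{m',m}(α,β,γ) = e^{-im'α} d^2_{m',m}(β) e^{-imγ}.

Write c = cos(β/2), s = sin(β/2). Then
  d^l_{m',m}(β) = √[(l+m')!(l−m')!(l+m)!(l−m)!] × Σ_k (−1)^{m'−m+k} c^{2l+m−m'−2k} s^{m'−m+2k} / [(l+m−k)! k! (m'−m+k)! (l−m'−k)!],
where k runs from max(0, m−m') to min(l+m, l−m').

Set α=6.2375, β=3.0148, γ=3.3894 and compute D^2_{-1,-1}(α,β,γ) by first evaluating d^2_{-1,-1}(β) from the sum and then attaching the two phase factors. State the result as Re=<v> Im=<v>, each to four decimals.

D^2_{-1,-1}(6.2375,3.0148,3.3894) = e^{-i·-1·6.2375}·d^2_{-1,-1}(3.0148)·e^{-i·-1·3.3894}. Compute d first:
Half-angle: c=0.063354, s=0.997991. N=√(1·6·1·6)=6.000000
k: max(0,(-1)−(-1))=0 … min(2+(-1),2−(-1))=1
  k=0: (−1)^0·6.0000/(6)·0.0634^4·0.9980^0 = +0.000016
  k=1: (−1)^1·6.0000/(2)·0.0634^2·0.9980^2 = -0.011993
d^2_{-1,-1}(3.0148) = +0.000016 -0.011993 = -0.011977
Phases: e^{-i·(-1)·6.2375}=+0.998957-0.045669i, e^{-i·(-1)·3.3894}=-0.969453-0.245279i ⇒ D=+0.011733+0.002404i

Re=0.0117 Im=0.0024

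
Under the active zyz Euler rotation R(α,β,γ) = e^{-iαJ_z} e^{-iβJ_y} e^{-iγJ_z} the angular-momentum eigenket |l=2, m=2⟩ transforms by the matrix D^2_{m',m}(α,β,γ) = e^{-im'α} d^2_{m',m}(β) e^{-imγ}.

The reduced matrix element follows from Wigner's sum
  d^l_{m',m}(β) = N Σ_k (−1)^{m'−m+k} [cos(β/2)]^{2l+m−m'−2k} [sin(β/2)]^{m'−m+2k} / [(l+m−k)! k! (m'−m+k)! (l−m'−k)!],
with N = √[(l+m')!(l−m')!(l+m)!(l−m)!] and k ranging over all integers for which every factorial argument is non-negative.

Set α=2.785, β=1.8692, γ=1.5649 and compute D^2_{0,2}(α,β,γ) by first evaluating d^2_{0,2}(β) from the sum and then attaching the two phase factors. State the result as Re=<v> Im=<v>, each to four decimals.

Re=-0.5594 Im=-0.0066

D^2_{0,2}(2.785,1.8692,1.5649) = e^{-i·0·2.785}·d^2_{0,2}(1.8692)·e^{-i·2·1.5649}. Compute d first:
c=cos(1.8692/2)=0.594140, s=sin(1.8692/2)=0.804361; N=√[2·2·24·1]=9.797959
k: max(0,(2)−(0))=2 … min(2+(2),2−(0))=2
  k=2: (−1)^0·9.7980/(4)·0.5941^2·0.8044^2 = +0.559443
d^2_{0,2}(1.8692) = +0.559443
Phases: e^{-i·(0)·2.785}=+1.000000+0.000000i, e^{-i·(2)·1.5649}=-0.999930-0.011792i ⇒ D=-0.559404-0.006597i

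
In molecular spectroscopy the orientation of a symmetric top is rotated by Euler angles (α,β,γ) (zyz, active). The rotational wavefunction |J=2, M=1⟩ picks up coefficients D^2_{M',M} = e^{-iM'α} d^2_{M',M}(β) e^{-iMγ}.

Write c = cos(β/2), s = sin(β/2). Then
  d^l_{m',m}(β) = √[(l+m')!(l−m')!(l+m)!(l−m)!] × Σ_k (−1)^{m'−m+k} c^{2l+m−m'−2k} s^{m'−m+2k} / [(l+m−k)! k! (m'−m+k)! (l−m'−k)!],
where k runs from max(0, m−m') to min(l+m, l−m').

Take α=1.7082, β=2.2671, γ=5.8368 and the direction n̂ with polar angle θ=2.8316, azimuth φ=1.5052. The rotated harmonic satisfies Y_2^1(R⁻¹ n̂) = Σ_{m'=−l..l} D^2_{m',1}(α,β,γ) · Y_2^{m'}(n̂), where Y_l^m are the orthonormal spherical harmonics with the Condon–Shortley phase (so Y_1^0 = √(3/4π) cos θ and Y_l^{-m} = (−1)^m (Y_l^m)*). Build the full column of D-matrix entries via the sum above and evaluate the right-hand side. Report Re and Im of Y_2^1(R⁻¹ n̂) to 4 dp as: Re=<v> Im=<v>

Need the full column D^2_{m',1} for m'=−2..2 at α=1.7082, β=2.2671, γ=5.8368.
cos(β/2)=0.423446, sin(β/2)=0.905921
d^2_{-2,1}: single k=3 term ⇒ +0.629651;  D = -0.472879-0.415746i
d^2_{-1,1}: k∈[2..3] ⇒ +0.441468 -0.673537 = -0.232069;  D = +0.127914-0.193634i
d^2_{0,1}: k∈[1..2] ⇒ +0.168485 -0.771161 = -0.602676;  D = -0.543622-0.260180i
d^2_{1,1}: k∈[0..1] ⇒ +0.032151 -0.441468 = -0.409317;  D = -0.124469+0.389933i
d^2_{2,1}: single k=0 term ⇒ -0.137568;  D = +0.135548+0.023488i
Y_2^{m'}(θ=2.8316,φ=1.5052) and Σ D·Y over m':
  (-0.4729-0.4157i)·(-0.0356-0.0047i)  (+0.1279-0.1936i)·(-0.0147+0.2240i)  (-0.5436-0.2602i)·(+0.5427+0.0000i)  (-0.1245+0.3899i)·(+0.0147+0.2240i)  (+0.1355+0.0235i)·(-0.0356+0.0047i)
Y_2^1(R⁻¹ n̂) = -0.332762-0.115013i

Re=-0.3328 Im=-0.1150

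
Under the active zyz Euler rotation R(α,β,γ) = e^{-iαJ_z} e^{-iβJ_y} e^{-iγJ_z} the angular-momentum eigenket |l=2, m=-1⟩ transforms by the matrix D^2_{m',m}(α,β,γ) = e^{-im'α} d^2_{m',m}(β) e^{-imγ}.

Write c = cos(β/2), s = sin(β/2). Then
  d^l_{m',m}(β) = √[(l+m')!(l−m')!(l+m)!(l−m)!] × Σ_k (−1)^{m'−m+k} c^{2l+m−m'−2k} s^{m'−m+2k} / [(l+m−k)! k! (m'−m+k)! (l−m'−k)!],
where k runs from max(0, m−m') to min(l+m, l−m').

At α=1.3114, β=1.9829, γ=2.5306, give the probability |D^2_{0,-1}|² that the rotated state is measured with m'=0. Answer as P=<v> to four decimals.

Split into d^2_{0,-1}(β=1.9829) × two z-phases.
With c≡cos(β/2)=0.547477 and s≡sin(β/2)=0.836821, N=[2·2·1·6]^{1/2}=4.898979
k: max(0,(-1)−(0))=0 … min(2+(-1),2−(0))=1
  k=0: (−1)^1·4.8990/(2)·0.5475^3·0.8368^1 = -0.336361
  k=1: (−1)^2·4.8990/(2)·0.5475^1·0.8368^3 = +0.785848
d^2_{0,-1}(1.9829) = -0.336361 +0.785848 = +0.449487
|D^2_{0,-1}|² = |d^2_{0,-1}(β)|² = (+0.449487)² = 0.202039 (the z-rotation phases have unit modulus)

P=0.2020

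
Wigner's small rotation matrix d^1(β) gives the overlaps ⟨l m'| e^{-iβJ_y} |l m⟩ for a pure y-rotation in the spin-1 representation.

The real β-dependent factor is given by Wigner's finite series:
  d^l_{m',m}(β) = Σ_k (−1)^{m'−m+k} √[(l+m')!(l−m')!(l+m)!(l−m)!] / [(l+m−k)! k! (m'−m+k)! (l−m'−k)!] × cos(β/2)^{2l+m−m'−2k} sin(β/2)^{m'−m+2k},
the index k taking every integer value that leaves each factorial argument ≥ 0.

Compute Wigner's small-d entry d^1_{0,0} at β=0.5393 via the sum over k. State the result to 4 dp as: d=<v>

d^1_{0,0}(β=0.5393) via Wigner's sum:
With c≡cos(β/2)=0.963864 and s≡sin(β/2)=0.266394, N=[1·1·1·1]^{1/2}=1.000000
k∈{0,1} keeps every argument non-negative
  k=0: (−1)^0·1.0000/(1)·0.9639^2·0.2664^0 = +0.929034
  k=1: (−1)^1·1.0000/(1)·0.9639^0·0.2664^2 = -0.070966
d^1_{0,0}(0.5393) = +0.929034 -0.070966 = +0.858068

d=0.8581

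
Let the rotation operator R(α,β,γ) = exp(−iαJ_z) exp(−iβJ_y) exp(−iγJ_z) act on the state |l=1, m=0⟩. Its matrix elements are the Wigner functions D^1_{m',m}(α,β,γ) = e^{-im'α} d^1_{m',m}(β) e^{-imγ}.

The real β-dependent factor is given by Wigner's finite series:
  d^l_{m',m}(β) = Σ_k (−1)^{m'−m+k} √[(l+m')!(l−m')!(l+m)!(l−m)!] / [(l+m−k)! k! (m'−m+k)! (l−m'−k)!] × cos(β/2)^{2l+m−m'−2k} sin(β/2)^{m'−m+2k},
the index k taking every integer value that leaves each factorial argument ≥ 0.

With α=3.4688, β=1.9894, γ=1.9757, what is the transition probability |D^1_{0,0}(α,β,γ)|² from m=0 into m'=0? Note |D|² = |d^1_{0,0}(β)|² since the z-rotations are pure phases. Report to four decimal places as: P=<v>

P=0.1652

First d^1_{0,0}(β=1.9894), then the phase factors e^{-i(0)α} and e^{-i(0)γ}:
Half-angle: c=0.544754, s=0.838596. N=√(1·1·1·1)=1.000000
The bounds max(0,m−m')=0 and min(l+m,l−m')=1 give 2 terms
  k=0: (−1)^0·1.0000/(1)·0.5448^2·0.8386^0 = +0.296757
  k=1: (−1)^1·1.0000/(1)·0.5448^0·0.8386^2 = -0.703243
d^1_{0,0}(1.9894) = +0.296757 -0.703243 = -0.406485
|D^1_{0,0}|² = |d^1_{0,0}(β)|² = (-0.406485)² = 0.165230 (the z-rotation phases have unit modulus)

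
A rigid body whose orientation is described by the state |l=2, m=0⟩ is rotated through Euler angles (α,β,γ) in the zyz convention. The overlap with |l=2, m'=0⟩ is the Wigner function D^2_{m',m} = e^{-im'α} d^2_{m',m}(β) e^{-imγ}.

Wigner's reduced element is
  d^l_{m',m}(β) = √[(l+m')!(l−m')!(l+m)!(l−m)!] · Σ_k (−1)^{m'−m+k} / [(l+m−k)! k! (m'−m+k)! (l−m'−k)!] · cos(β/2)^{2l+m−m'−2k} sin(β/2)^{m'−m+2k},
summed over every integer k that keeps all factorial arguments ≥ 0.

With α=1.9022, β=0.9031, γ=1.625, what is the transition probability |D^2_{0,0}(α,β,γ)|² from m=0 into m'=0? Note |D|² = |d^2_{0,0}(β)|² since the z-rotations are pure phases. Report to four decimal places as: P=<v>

P=0.0056

First d^2_{0,0}(β=0.9031), then the phase factors e^{-i(0)α} and e^{-i(0)γ}:
Half-angle: c=0.899772, s=0.436361. N=√(2·2·2·2)=4.000000
k∈{0,1,2} keeps every argument non-negative
  k=0: (−1)^0·4.0000/(4)·0.8998^4·0.4364^0 = +0.655435
  k=1: (−1)^1·4.0000/(1)·0.8998^2·0.4364^2 = -0.616618
  k=2: (−1)^2·4.0000/(4)·0.8998^0·0.4364^4 = +0.036256
d^2_{0,0}(0.9031) = +0.655435 -0.616618 +0.036256 = +0.075073
|D^2_{0,0}|² = |d^2_{0,0}(β)|² = (+0.075073)² = 0.005636 (the z-rotation phases have unit modulus)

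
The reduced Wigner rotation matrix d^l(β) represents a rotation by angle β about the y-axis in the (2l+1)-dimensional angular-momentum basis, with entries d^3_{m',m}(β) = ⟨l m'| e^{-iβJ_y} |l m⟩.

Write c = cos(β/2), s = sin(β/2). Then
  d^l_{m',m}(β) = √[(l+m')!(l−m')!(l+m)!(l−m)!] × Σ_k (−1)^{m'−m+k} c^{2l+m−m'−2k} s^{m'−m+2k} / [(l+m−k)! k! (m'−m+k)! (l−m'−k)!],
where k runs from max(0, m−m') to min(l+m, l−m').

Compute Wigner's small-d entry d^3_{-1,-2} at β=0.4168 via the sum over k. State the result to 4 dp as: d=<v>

d=-0.5340

d^3_{-1,-2}(β=0.4168) via Wigner's sum:
c=cos(0.4168/2)=0.978363, s=sin(0.4168/2)=0.206895; N=√[2·24·1·120]=75.894664
The bounds max(0,m−m')=0 and min(l+m,l−m')=1 give 2 terms
  k=0: (−1)^1·75.8947/(24)·0.9784^5·0.2069^1 = -0.586476
  k=1: (−1)^2·75.8947/(12)·0.9784^3·0.2069^3 = +0.052454
d^3_{-1,-2}(0.4168) = -0.586476 +0.052454 = -0.534022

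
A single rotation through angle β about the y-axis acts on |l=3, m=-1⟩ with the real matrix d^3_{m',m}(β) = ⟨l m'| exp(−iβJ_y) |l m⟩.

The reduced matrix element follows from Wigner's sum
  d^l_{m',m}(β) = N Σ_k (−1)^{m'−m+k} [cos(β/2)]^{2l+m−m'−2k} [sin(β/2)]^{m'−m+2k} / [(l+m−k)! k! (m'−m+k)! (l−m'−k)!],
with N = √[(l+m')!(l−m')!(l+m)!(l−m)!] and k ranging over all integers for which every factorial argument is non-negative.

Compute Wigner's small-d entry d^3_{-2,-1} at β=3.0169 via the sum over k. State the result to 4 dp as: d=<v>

d^3_{-2,-1}(β=3.0169) via Wigner's sum:
Half-angle: c=0.062306, s=0.998057. N=√(1·120·2·24)=75.894664
k: max(0,(-1)−(-2))=1 … min(3+(-1),3−(-2))=2
  k=1: (−1)^0·75.8947/(24)·0.0623^5·0.9981^1 = +0.000003
  k=2: (−1)^1·75.8947/(12)·0.0623^3·0.9981^3 = -0.001521
d^3_{-2,-1}(3.0169) = +0.000003 -0.001521 = -0.001518

d=-0.0015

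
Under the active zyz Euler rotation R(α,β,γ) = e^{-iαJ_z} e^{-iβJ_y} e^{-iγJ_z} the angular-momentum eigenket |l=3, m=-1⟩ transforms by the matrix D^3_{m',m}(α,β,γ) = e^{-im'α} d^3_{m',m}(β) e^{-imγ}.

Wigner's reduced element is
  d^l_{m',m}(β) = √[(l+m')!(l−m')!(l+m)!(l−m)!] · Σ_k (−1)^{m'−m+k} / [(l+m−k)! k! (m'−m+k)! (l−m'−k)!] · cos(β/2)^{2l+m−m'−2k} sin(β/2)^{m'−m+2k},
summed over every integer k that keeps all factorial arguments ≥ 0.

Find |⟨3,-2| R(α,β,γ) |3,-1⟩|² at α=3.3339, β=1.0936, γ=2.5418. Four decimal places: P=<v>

First d^3_{-2,-1}(β=1.0936), then the phase factors e^{-i(-2)α} and e^{-i(-1)γ}:
c=cos(1.0936/2)=0.854193, s=sin(1.0936/2)=0.519956; N=√[1·120·2·24]=75.894664
The bounds max(0,m−m')=1 and min(l+m,l−m')=2 give 2 terms
  k=1: (−1)^0·75.8947/(24)·0.8542^5·0.5200^1 = +0.747733
  k=2: (−1)^1·75.8947/(12)·0.8542^3·0.5200^3 = -0.554113
d^3_{-2,-1}(1.0936) = +0.747733 -0.554113 = +0.193619
|D^3_{-2,-1}|² = |d^3_{-2,-1}(β)|² = (+0.193619)² = 0.037488 (the z-rotation phases have unit modulus)

P=0.0375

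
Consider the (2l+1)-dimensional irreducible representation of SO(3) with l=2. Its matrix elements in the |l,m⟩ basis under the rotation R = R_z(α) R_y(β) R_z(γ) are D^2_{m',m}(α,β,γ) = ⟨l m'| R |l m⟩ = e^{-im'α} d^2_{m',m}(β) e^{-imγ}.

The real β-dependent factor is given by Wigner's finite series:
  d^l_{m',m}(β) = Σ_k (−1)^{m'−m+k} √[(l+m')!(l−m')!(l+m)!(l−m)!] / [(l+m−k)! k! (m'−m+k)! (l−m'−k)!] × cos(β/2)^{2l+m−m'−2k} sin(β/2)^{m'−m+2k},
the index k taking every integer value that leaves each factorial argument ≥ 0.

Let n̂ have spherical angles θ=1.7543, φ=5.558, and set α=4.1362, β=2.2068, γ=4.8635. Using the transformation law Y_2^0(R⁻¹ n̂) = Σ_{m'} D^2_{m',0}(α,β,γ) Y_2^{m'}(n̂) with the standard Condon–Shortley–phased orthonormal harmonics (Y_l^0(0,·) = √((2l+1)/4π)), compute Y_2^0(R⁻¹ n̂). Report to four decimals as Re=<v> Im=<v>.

Need the full column D^2_{m',0} for m'=−2..2 at α=4.1362, β=2.2068, γ=4.8635.
cos(β/2)=0.450563, sin(β/2)=0.892744
d^2_{-2,0}: single k=2 term ⇒ +0.396316;  D = -0.161029+0.362127i
d^2_{-1,0}: k∈[1..2] ⇒ +0.200019 -0.785259 = -0.585240;  D = +0.318858+0.490751i
d^2_{0,0}: k∈[0..2] ⇒ +0.041212 -0.647182 +0.635197 = +0.029228;  D = +0.029228+0.000000i
d^2_{1,0}: k∈[0..1] ⇒ -0.200019 +0.785259 = +0.585240;  D = -0.318858+0.490751i
d^2_{2,0}: single k=0 term ⇒ +0.396316;  D = -0.161029-0.362127i
Y_2^{m'}(θ=1.7543,φ=5.558) and Σ D·Y over m':
  (-0.1610+0.3621i)·(+0.0449+0.3707i)  (+0.3189+0.4908i)·(-0.1037-0.0919i)  (+0.0292+0.0000i)·(-0.2839+0.0000i)  (-0.3189+0.4908i)·(+0.1037-0.0919i)  (-0.1610-0.3621i)·(+0.0449-0.3707i)
Y_2^0(R⁻¹ n̂) = -0.267149+0.000000i

Re=-0.2671 Im=0.0000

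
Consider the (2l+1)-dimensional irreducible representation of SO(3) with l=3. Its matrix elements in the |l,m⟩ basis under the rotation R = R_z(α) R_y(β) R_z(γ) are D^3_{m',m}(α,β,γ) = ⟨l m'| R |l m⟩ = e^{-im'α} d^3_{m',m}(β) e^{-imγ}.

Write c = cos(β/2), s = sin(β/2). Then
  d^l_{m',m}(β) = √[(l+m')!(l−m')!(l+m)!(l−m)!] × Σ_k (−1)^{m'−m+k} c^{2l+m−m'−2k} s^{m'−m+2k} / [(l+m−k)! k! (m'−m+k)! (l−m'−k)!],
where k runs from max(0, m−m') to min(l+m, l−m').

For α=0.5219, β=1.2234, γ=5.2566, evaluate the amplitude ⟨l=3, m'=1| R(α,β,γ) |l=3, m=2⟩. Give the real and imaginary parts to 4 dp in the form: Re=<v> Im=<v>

Split into d^3_{1,2}(β=1.2234) × two z-phases.
Half-angle: c=0.818673, s=0.574260. N=√(24·2·120·1)=75.894664
The bounds max(0,m−m')=1 and min(l+m,l−m')=2 give 2 terms
  k=1: (−1)^0·75.8947/(24)·0.8187^5·0.5743^1 = +0.667822
  k=2: (−1)^1·75.8947/(12)·0.8187^3·0.5743^3 = -0.657184
d^3_{1,2}(1.2234) = +0.667822 -0.657184 = +0.010638
Attach z-rotation phases: D = e^{-i(1)(0.5219)}·(+0.010638)·e^{-i(2)(5.2566)} = +0.000420+0.010630i

Re=0.0004 Im=0.0106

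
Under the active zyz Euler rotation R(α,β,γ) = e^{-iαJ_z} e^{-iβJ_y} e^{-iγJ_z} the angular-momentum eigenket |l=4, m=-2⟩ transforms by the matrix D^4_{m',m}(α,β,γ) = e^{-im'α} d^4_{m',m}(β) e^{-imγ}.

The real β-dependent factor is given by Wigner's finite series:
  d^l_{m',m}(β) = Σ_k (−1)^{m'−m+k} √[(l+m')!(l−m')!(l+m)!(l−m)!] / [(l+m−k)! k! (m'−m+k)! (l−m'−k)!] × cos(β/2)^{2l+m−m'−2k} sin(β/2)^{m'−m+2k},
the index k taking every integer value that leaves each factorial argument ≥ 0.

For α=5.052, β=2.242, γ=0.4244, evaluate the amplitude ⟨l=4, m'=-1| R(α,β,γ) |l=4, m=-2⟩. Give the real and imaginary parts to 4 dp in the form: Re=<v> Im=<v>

Re=-0.4258 Im=0.1712

Split into d^4_{-1,-2}(β=2.242) × two z-phases.
With c≡cos(β/2)=0.434782 and s≡sin(β/2)=0.900536, N=[6·120·2·720]^{1/2}=1018.233765
The bounds max(0,m−m')=0 and min(l+m,l−m')=2 give 3 terms
  k=0: (−1)^1·1018.2338/(240)·0.4348^7·0.9005^1 = -0.011221
  k=1: (−1)^2·1018.2338/(48)·0.4348^5·0.9005^3 = +0.240695
  k=2: (−1)^3·1018.2338/(72)·0.4348^3·0.9005^5 = -0.688390
d^4_{-1,-2}(2.242) = -0.011221 +0.240695 -0.688390 = -0.458916
Phases: e^{-i·(-1)·5.052}=+0.333120-0.942884i, e^{-i·(-2)·0.4244}=+0.660884+0.750488i ⇒ D=-0.425772+0.171237i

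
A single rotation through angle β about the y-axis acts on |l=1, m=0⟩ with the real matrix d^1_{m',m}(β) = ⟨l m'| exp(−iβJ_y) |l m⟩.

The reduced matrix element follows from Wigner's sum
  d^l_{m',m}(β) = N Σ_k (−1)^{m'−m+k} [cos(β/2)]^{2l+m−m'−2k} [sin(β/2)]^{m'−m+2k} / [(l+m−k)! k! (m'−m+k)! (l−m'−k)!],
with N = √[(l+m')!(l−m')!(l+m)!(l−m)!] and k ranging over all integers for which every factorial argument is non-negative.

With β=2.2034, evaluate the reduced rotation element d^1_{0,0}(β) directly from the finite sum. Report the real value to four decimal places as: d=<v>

d^1_{0,0}(β=2.2034) via Wigner's sum:
c=cos(2.2034/2)=0.452080, s=sin(2.2034/2)=0.891977; N=√[1·1·1·1]=1.000000
k∈{0,1} keeps every argument non-negative
  k=0: (−1)^0·1.0000/(1)·0.4521^2·0.8920^0 = +0.204377
  k=1: (−1)^1·1.0000/(1)·0.4521^0·0.8920^2 = -0.795623
d^1_{0,0}(2.2034) = +0.204377 -0.795623 = -0.591247

d=-0.5912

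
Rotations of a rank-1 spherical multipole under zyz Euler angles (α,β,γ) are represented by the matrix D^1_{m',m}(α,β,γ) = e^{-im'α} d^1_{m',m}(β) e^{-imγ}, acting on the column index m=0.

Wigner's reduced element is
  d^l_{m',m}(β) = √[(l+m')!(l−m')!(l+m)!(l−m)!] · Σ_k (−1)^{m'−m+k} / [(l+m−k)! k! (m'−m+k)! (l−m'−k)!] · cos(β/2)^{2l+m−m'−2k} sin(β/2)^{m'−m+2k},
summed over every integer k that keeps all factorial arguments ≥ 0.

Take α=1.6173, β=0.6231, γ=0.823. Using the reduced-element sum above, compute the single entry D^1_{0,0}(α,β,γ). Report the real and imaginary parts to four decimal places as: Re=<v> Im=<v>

Re=0.8121 Im=0.0000

First d^1_{0,0}(β=0.6231), then the phase factors e^{-i(0)α} and e^{-i(0)γ}:
c=cos(0.6231/2)=0.951860, s=sin(0.6231/2)=0.306534; N=√[1·1·1·1]=1.000000
k: max(0,(0)−(0))=0 … min(1+(0),1−(0))=1
  k=0: (−1)^0·1.0000/(1)·0.9519^2·0.3065^0 = +0.906037
  k=1: (−1)^1·1.0000/(1)·0.9519^0·0.3065^2 = -0.093963
d^1_{0,0}(0.6231) = +0.906037 -0.093963 = +0.812073
Phases: e^{-i·(0)·1.6173}=+1.000000+0.000000i, e^{-i·(0)·0.823}=+1.000000+0.000000i ⇒ D=+0.812073+0.000000i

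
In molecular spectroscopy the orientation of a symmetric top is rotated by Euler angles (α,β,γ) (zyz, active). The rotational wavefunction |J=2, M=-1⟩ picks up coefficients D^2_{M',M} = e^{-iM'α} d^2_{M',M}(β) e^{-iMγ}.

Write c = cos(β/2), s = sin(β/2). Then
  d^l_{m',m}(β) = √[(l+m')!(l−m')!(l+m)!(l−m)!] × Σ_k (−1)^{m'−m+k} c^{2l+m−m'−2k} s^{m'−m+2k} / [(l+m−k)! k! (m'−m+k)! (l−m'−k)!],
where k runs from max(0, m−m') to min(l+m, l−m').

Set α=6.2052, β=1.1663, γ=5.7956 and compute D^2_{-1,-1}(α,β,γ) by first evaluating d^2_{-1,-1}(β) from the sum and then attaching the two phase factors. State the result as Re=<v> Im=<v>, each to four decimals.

Re=-0.1252 Im=0.0795

D^2_{-1,-1}(6.2052,1.1663,5.7956) = e^{-i·-1·6.2052}·d^2_{-1,-1}(1.1663)·e^{-i·-1·5.7956}. Compute d first:
c=cos(1.1663/2)=0.834732, s=sin(1.1663/2)=0.550656; N=√[1·6·1·6]=6.000000
The bounds max(0,m−m')=0 and min(l+m,l−m')=1 give 2 terms
  k=0: (−1)^0·6.0000/(6)·0.8347^4·0.5507^0 = +0.485499
  k=1: (−1)^1·6.0000/(2)·0.8347^2·0.5507^2 = -0.633835
d^2_{-1,-1}(1.1663) = +0.485499 -0.633835 = -0.148336
D = (+0.996961-0.077906i)·(-0.148336)·(+0.883467-0.468494i) = -0.125238+0.079493i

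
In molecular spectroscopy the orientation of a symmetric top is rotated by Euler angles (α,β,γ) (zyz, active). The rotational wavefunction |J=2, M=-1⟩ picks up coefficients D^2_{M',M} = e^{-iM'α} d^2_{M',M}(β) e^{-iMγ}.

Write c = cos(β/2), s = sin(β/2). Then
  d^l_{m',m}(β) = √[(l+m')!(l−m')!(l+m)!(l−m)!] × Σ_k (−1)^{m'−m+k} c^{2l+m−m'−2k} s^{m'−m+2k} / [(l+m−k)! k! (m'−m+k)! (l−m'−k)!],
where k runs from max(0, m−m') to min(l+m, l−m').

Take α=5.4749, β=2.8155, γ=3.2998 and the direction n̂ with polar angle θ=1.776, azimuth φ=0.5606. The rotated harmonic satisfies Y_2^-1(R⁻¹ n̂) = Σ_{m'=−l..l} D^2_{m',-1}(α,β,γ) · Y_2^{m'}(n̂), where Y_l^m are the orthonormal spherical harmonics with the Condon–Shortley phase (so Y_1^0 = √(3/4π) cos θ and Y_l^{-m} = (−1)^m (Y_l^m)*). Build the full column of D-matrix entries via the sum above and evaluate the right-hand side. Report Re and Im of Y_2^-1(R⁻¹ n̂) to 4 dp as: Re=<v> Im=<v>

Need the full column D^2_{m',-1} for m'=−2..2 at α=5.4749, β=2.8155, γ=3.2998.
cos(β/2)=0.162325, sin(β/2)=0.986737
d^2_{-2,-1}: single k=1 term ⇒ +0.008441;  D = -0.000947+0.008388i
d^2_{-1,-1}: k∈[0..1] ⇒ +0.000694 -0.076965 = -0.076271;  D = +0.060714-0.046163i
d^2_{0,-1}: k∈[0..1] ⇒ -0.010338 +0.382002 = +0.371664;  D = -0.367022-0.058555i
d^2_{1,-1}: k∈[0..1] ⇒ +0.076965 -0.947996 = -0.871030;  D = +0.494910+0.716769i
d^2_{2,-1}: single k=0 term ⇒ -0.311903;  D = -0.063182+0.305437i
Y_2^{m'}(θ=1.776,φ=0.5606) and Σ D·Y over m':
  (-0.0009+0.0084i)·(+0.1609-0.3334i)  (+0.0607-0.0462i)·(-0.1305+0.0819i)  (-0.3670-0.0586i)·(-0.2761+0.0000i)  (+0.4949+0.7168i)·(+0.1305+0.0819i)  (-0.0632+0.3054i)·(+0.1609+0.3334i)
Y_2^-1(R⁻¹ n̂) = -0.006308+0.191024i

Re=-0.0063 Im=0.1910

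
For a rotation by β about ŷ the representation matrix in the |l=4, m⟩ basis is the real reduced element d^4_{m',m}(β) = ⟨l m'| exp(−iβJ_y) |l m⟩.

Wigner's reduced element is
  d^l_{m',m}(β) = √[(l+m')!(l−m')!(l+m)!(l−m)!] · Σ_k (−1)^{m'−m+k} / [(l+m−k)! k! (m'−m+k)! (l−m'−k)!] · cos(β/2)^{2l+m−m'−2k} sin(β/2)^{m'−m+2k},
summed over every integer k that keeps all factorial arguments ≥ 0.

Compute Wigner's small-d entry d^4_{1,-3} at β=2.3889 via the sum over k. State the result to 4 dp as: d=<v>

d^4_{1,-3}(β=2.3889) via Wigner's sum:
c=cos(2.3889/2)=0.367525, s=sin(2.3889/2)=0.930014; N=√[120·6·1·5040]=1904.940944
Admissible k: 0..1 (factorial args all ≥0)
  k=0: (−1)^4·1904.9409/(144)·0.3675^4·0.9300^4 = +0.180561
  k=1: (−1)^5·1904.9409/(240)·0.3675^2·0.9300^6 = -0.693713
d^4_{1,-3}(2.3889) = +0.180561 -0.693713 = -0.513152

d=-0.5132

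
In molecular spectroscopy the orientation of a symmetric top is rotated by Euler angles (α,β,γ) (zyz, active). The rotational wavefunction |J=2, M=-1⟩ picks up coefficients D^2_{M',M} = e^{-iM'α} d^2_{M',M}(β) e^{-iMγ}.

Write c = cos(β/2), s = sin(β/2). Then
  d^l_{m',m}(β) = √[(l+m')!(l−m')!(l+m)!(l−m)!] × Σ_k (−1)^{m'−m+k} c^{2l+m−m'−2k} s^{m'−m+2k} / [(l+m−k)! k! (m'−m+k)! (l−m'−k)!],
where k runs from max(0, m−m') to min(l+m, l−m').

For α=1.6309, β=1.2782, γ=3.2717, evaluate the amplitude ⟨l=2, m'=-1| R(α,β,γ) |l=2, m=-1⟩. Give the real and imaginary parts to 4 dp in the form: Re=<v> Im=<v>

D^2_{-1,-1}(1.6309,1.2782,3.2717) = e^{-i·-1·1.6309}·d^2_{-1,-1}(1.2782)·e^{-i·-1·3.2717}. Compute d first:
With c≡cos(β/2)=0.802633 and s≡sin(β/2)=0.596473, N=[1·6·1·6]^{1/2}=6.000000
k∈{0,1} keeps every argument non-negative
  k=0: (−1)^0·6.0000/(6)·0.8026^4·0.5965^0 = +0.415019
  k=1: (−1)^1·6.0000/(2)·0.8026^2·0.5965^2 = -0.687602
d^2_{-1,-1}(1.2782) = +0.415019 -0.687602 = -0.272583
D = (-0.060067+0.998194i)·(-0.272583)·(-0.991548-0.129741i) = -0.051536+0.267667i

Re=-0.0515 Im=0.2677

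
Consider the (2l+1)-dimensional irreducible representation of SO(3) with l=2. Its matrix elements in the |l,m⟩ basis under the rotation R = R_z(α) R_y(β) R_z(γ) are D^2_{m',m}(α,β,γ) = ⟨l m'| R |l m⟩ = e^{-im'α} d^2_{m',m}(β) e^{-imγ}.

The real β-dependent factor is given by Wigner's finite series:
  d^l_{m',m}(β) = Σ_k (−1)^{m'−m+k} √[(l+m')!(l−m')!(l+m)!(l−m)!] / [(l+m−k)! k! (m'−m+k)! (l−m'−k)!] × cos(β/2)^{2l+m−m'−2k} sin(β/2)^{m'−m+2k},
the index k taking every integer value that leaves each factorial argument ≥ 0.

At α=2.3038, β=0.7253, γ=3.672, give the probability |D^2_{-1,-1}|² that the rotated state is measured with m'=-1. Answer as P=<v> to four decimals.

P=0.1884

First d^2_{-1,-1}(β=0.7253), then the phase factors e^{-i(-1)α} and e^{-i(-1)γ}:
Half-angle: c=0.934960, s=0.354753. N=√(1·6·1·6)=6.000000
k∈{0,1} keeps every argument non-negative
  k=0: (−1)^0·6.0000/(6)·0.9350^4·0.3548^0 = +0.764139
  k=1: (−1)^1·6.0000/(2)·0.9350^2·0.3548^2 = -0.330035
d^2_{-1,-1}(0.7253) = +0.764139 -0.330035 = +0.434104
|D^2_{-1,-1}|² = |d^2_{-1,-1}(β)|² = (+0.434104)² = 0.188446 (the z-rotation phases have unit modulus)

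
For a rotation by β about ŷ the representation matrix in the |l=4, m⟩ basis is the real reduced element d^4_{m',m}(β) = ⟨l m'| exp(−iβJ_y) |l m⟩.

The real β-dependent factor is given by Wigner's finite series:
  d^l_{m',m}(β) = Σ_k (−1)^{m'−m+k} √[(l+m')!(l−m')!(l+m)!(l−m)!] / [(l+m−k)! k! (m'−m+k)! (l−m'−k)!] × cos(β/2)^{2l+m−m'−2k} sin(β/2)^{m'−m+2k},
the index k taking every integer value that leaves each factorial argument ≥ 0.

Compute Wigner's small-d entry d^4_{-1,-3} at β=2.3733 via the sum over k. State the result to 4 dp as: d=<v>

d=-0.1739

d^4_{-1,-3}(β=2.3733) via Wigner's sum:
c=cos(2.3733/2)=0.374768, s=sin(2.3733/2)=0.927119; N=√[6·120·1·5040]=1904.940944
The bounds max(0,m−m')=0 and min(l+m,l−m')=1 give 2 terms
  k=0: (−1)^2·1904.9409/(240)·0.3748^6·0.9271^2 = +0.018902
  k=1: (−1)^3·1904.9409/(144)·0.3748^4·0.9271^4 = -0.192801
d^4_{-1,-3}(2.3733) = +0.018902 -0.192801 = -0.173899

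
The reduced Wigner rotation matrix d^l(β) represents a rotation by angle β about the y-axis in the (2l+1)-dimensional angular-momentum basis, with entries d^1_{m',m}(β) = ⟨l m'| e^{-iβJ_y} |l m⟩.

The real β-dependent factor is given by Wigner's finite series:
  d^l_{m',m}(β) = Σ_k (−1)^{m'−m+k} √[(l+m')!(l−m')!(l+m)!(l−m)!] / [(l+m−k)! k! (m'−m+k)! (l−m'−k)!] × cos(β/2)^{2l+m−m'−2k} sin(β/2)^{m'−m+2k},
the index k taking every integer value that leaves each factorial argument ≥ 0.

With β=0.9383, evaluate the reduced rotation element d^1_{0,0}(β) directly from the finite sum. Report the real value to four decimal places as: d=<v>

d^1_{0,0}(β=0.9383) via Wigner's sum:
c=cos(0.9383/2)=0.891953, s=sin(0.9383/2)=0.452128; N=√[1·1·1·1]=1.000000
k∈{0,1} keeps every argument non-negative
  k=0: (−1)^0·1.0000/(1)·0.8920^2·0.4521^0 = +0.795580
  k=1: (−1)^1·1.0000/(1)·0.8920^0·0.4521^2 = -0.204420
d^1_{0,0}(0.9383) = +0.795580 -0.204420 = +0.591160

d=0.5912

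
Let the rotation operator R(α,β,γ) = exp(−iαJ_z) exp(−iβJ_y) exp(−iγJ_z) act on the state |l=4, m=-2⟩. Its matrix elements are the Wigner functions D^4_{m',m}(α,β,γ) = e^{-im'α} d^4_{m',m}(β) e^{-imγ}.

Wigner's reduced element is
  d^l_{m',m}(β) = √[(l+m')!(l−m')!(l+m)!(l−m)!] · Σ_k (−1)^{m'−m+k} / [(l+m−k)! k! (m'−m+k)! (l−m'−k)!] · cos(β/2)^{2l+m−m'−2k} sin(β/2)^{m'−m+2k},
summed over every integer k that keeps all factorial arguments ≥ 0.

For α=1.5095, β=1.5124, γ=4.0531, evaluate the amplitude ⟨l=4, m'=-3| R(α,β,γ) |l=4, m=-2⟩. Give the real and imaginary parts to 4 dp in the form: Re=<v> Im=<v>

Re=-0.4609 Im=-0.0315

First d^4_{-3,-2}(β=1.5124), then the phase factors e^{-i(-3)α} and e^{-i(-2)γ}:
c=cos(1.5124/2)=0.727449, s=sin(1.5124/2)=0.686162; N=√[1·5040·2·720]=2693.993318
Admissible k: 1..2 (factorial args all ≥0)
  k=1: (−1)^0·2693.9933/(720)·0.7274^7·0.6862^1 = +0.276762
  k=2: (−1)^1·2693.9933/(240)·0.7274^5·0.6862^3 = -0.738716
d^4_{-3,-2}(1.5124) = +0.276762 -0.738716 = -0.461953
D = (-0.182854-0.983140i)·(-0.461953)·(-0.249553+0.968361i) = -0.460875-0.031540i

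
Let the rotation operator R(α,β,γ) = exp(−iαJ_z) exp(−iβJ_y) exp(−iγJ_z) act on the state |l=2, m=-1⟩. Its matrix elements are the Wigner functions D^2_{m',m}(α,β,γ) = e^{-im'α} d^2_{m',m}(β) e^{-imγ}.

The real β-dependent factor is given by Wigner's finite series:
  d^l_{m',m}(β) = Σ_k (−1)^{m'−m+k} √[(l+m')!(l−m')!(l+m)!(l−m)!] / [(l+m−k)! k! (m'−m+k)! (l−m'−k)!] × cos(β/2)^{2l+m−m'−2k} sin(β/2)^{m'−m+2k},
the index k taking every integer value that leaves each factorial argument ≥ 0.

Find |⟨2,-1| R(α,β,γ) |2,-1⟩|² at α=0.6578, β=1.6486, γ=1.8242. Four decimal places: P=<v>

Split into d^2_{-1,-1}(β=1.6486) × two z-phases.
c=cos(1.6486/2)=0.679071, s=sin(1.6486/2)=0.734073; N=√[1·6·1·6]=6.000000
The bounds max(0,m−m')=0 and min(l+m,l−m')=1 give 2 terms
  k=0: (−1)^0·6.0000/(6)·0.6791^4·0.7341^0 = +0.212648
  k=1: (−1)^1·6.0000/(2)·0.6791^2·0.7341^2 = -0.745469
d^2_{-1,-1}(1.6486) = +0.212648 -0.745469 = -0.532821
|D^2_{-1,-1}|² = |d^2_{-1,-1}(β)|² = (-0.532821)² = 0.283899 (the z-rotation phases have unit modulus)

P=0.2839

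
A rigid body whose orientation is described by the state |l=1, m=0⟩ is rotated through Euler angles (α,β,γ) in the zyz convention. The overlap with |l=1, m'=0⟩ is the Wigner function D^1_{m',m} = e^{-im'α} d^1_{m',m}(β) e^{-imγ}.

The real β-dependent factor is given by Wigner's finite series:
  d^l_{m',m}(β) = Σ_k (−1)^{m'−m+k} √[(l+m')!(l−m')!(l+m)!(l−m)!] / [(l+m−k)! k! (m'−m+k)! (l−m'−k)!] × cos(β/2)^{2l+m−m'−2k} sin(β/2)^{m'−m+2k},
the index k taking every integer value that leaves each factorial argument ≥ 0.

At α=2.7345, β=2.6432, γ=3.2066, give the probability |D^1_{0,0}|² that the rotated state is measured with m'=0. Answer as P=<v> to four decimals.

P=0.7715

First d^1_{0,0}(β=2.6432), then the phase factors e^{-i(0)α} and e^{-i(0)γ}:
c=cos(2.6432/2)=0.246625, s=sin(2.6432/2)=0.969111; N=√[1·1·1·1]=1.000000
k∈{0,1} keeps every argument non-negative
  k=0: (−1)^0·1.0000/(1)·0.2466^2·0.9691^0 = +0.060824
  k=1: (−1)^1·1.0000/(1)·0.2466^0·0.9691^2 = -0.939176
d^1_{0,0}(2.6432) = +0.060824 -0.939176 = -0.878352
|D^1_{0,0}|² = |d^1_{0,0}(β)|² = (-0.878352)² = 0.771502 (the z-rotation phases have unit modulus)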